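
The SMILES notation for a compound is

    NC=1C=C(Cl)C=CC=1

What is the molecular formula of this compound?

C6H6ClN

Walk through each heavy atom and fill implicit hydrogens from standard valence (C 4, N 3, O 2, S 2, halogen 1):
  atom 1: N, bond orders sum to 1 (valence 3) → 2 H
  atom 2: C, bond orders sum to 4 (valence 4) → 0 H
  atom 3: C, bond orders sum to 3 (valence 4) → 1 H
  atom 4: C, bond orders sum to 4 (valence 4) → 0 H
  atom 5: Cl (halogen, monovalent) → 0 H
  atom 6: C, bond orders sum to 3 (valence 4) → 1 H
  atom 7: C, bond orders sum to 3 (valence 4) → 1 H
  atom 8: C, bond orders sum to 3 (valence 4) → 1 H
Totals → C:6, H:6, Cl:1, N:1.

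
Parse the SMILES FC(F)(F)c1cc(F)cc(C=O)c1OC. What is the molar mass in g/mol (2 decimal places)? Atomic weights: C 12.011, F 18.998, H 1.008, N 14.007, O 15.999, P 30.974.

222.14 g/mol

First, the molecular formula is C9H6F4O2 (counting implicit H from valence).
  C: 9 × 12.011 = 108.099
  F: 4 × 18.998 = 75.992
  H: 6 × 1.008 = 6.048
  O: 2 × 15.999 = 31.998
Sum: 9×12.011 + 4×18.998 + 6×1.008 + 2×15.999 = 222.137 → 222.14 g/mol.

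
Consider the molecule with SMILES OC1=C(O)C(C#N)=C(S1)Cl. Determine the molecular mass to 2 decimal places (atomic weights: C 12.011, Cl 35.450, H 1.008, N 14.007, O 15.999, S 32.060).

175.59 g/mol

First, the molecular formula is C5H2ClNO2S (counting implicit H from valence).
  C: 5 × 12.011 = 60.055
  Cl: 1 × 35.450 = 35.450
  H: 2 × 1.008 = 2.016
  N: 1 × 14.007 = 14.007
  O: 2 × 15.999 = 31.998
  S: 1 × 32.060 = 32.060
Sum: 5×12.011 + 1×35.450 + 2×1.008 + 1×14.007 + 2×15.999 + 1×32.060 = 175.586 → 175.59 g/mol.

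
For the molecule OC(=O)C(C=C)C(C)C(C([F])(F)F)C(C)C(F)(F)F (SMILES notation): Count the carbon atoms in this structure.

Count every carbon token in the SMILES (each C, including those in ring-closure positions and inside branches).
Carbon count: 11.

11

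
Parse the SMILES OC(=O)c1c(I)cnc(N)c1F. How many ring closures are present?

In SMILES, each pair of matching ring-closure digits denotes one ring-closing bond; the number of such bonds equals the number of independent rings.
Ring-closure bonds here: 1.

1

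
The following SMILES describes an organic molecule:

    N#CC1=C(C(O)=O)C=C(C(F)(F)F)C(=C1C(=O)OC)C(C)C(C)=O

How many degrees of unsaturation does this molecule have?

Degree of unsaturation = (number of rings) + (number of π bonds).
Ring closures in the SMILES: 1.
π bonds: 6 double bonds (each 1 DoU), 1 triple bond (each 2 DoU) → 8 DoU from unsaturation.
Total DoU = 1 + 8 = 9.

9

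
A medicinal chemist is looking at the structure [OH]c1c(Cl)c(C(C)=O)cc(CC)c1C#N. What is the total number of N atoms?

Scan the SMILES for N atoms (remember two-letter symbols like Cl and Br are single atoms).
Nitrogen count: 1.

1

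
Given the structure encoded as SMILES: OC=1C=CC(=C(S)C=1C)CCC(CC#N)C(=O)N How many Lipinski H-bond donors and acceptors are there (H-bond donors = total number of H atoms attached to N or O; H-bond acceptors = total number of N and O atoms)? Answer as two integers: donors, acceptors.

3, 4

Donors: find every N or O and count the H atoms it carries.
  atom 1 (O): bond orders sum to 1 → 1 H
  atom 15 (N): bond orders sum to 3 → 0 H
  atom 17 (O): bond orders sum to 2 → 0 H
  atom 18 (N): bond orders sum to 1 → 2 H
Lipinski HBD = 3.
Acceptors: N atoms = 2, O atoms = 2 → HBA = 4.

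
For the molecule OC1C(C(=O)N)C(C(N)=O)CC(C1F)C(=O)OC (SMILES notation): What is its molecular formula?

Walk through each heavy atom and fill implicit hydrogens from standard valence (C 4, N 3, O 2, S 2, halogen 1):
  atom 1: O, bond orders sum to 1 (valence 2) → 1 H
  atom 2: C, bond orders sum to 3 (valence 4) → 1 H
  atom 3: C, bond orders sum to 3 (valence 4) → 1 H
  atom 4: C, bond orders sum to 4 (valence 4) → 0 H
  atom 5: O, bond orders sum to 2 (valence 2) → 0 H
  atom 6: N, bond orders sum to 1 (valence 3) → 2 H
  atom 7: C, bond orders sum to 3 (valence 4) → 1 H
  atom 8: C, bond orders sum to 4 (valence 4) → 0 H
  atom 9: N, bond orders sum to 1 (valence 3) → 2 H
  atom 10: O, bond orders sum to 2 (valence 2) → 0 H
  atom 11: C, bond orders sum to 2 (valence 4) → 2 H
  atom 12: C, bond orders sum to 3 (valence 4) → 1 H
  atom 13: C, bond orders sum to 3 (valence 4) → 1 H
  atom 14: F (halogen, monovalent) → 0 H
  atom 15: C, bond orders sum to 4 (valence 4) → 0 H
  atom 16: O, bond orders sum to 2 (valence 2) → 0 H
  atom 17: O, bond orders sum to 2 (valence 2) → 0 H
  atom 18: C, bond orders sum to 1 (valence 4) → 3 H
Totals → C:10, H:15, F:1, N:2, O:5.

C10H15FN2O5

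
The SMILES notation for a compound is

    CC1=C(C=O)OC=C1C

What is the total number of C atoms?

Count every carbon token in the SMILES (each C, including those in ring-closure positions and inside branches).
Carbon count: 7.

7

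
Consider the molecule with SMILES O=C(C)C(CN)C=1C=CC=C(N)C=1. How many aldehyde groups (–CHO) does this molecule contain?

0

Scan the SMILES for the aldehyde motif — none present.
Groups that are present: 1 ketone, 2 primary amine.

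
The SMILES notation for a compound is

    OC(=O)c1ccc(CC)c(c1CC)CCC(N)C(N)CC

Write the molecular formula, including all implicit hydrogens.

Walk through each heavy atom and fill implicit hydrogens from standard valence (C 4, N 3, O 2, S 2, halogen 1); for lowercase aromatic atoms, an aromatic c carries 1 H when it has two neighbours and 0 H with three, and aromatic n carries 0 H:
  atom 1: O, bond orders sum to 1 (valence 2) → 1 H
  atom 2: C, bond orders sum to 4 (valence 4) → 0 H
  atom 3: O, bond orders sum to 2 (valence 2) → 0 H
  atom 4: aromatic c, 3 neighbours → 0 H
  atom 5: aromatic c, 2 neighbours → 1 H
  atom 6: aromatic c, 2 neighbours → 1 H
  atom 7: aromatic c, 3 neighbours → 0 H
  atom 8: C, bond orders sum to 2 (valence 4) → 2 H
  atom 9: C, bond orders sum to 1 (valence 4) → 3 H
  atom 10: aromatic c, 3 neighbours → 0 H
  atom 11: aromatic c, 3 neighbours → 0 H
  atom 12: C, bond orders sum to 2 (valence 4) → 2 H
  atom 13: C, bond orders sum to 1 (valence 4) → 3 H
  atom 14: C, bond orders sum to 2 (valence 4) → 2 H
  atom 15: C, bond orders sum to 2 (valence 4) → 2 H
  atom 16: C, bond orders sum to 3 (valence 4) → 1 H
  atom 17: N, bond orders sum to 1 (valence 3) → 2 H
  atom 18: C, bond orders sum to 3 (valence 4) → 1 H
  atom 19: N, bond orders sum to 1 (valence 3) → 2 H
  atom 20: C, bond orders sum to 2 (valence 4) → 2 H
  atom 21: C, bond orders sum to 1 (valence 4) → 3 H
Totals → C:17, H:28, N:2, O:2.

C17H28N2O2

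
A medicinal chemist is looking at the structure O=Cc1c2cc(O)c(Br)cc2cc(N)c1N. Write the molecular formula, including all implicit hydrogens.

Walk through each heavy atom and fill implicit hydrogens from standard valence (C 4, N 3, O 2, S 2, halogen 1); for lowercase aromatic atoms, an aromatic c carries 1 H when it has two neighbours and 0 H with three, and aromatic n carries 0 H:
  atom 1: O, bond orders sum to 2 (valence 2) → 0 H
  atom 2: C, bond orders sum to 3 (valence 4) → 1 H
  atom 3: aromatic c, 3 neighbours → 0 H
  atom 4: aromatic c, 3 neighbours → 0 H
  atom 5: aromatic c, 2 neighbours → 1 H
  atom 6: aromatic c, 3 neighbours → 0 H
  atom 7: O, bond orders sum to 1 (valence 2) → 1 H
  atom 8: aromatic c, 3 neighbours → 0 H
  atom 9: Br (halogen, monovalent) → 0 H
  atom 10: aromatic c, 2 neighbours → 1 H
  atom 11: aromatic c, 3 neighbours → 0 H
  atom 12: aromatic c, 2 neighbours → 1 H
  atom 13: aromatic c, 3 neighbours → 0 H
  atom 14: N, bond orders sum to 1 (valence 3) → 2 H
  atom 15: aromatic c, 3 neighbours → 0 H
  atom 16: N, bond orders sum to 1 (valence 3) → 2 H
Totals → C:11, H:9, Br:1, N:2, O:2.

C11H9BrN2O2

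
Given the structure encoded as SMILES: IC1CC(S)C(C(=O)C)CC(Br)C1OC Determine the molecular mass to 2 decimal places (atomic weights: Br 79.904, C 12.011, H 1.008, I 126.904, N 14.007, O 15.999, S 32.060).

407.10 g/mol

First, the molecular formula is C10H16BrIO2S (counting implicit H from valence).
  Br: 1 × 79.904 = 79.904
  C: 10 × 12.011 = 120.110
  H: 16 × 1.008 = 16.128
  I: 1 × 126.904 = 126.904
  O: 2 × 15.999 = 31.998
  S: 1 × 32.060 = 32.060
Sum: 1×79.904 + 10×12.011 + 16×1.008 + 1×126.904 + 2×15.999 + 1×32.060 = 407.104 → 407.10 g/mol.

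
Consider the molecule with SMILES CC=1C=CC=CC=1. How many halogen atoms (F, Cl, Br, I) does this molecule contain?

Scan the SMILES for the halogen motif — none present.

0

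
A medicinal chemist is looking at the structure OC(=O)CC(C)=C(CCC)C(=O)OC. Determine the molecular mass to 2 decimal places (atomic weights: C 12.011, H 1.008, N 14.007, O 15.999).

200.23 g/mol

First, the molecular formula is C10H16O4 (counting implicit H from valence).
  C: 10 × 12.011 = 120.110
  H: 16 × 1.008 = 16.128
  O: 4 × 15.999 = 63.996
Sum: 10×12.011 + 16×1.008 + 4×15.999 = 200.234 → 200.23 g/mol.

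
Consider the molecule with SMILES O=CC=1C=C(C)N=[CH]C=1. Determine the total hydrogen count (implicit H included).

7

Walk through each heavy atom and fill implicit hydrogens from standard valence (C 4, N 3, O 2, S 2, halogen 1):
  atom 1: O, bond orders sum to 2 (valence 2) → 0 H
  atom 2: C, bond orders sum to 3 (valence 4) → 1 H
  atom 3: C, bond orders sum to 4 (valence 4) → 0 H
  atom 4: C, bond orders sum to 3 (valence 4) → 1 H
  atom 5: C, bond orders sum to 4 (valence 4) → 0 H
  atom 6: C, bond orders sum to 1 (valence 4) → 3 H
  atom 7: N, bond orders sum to 3 (valence 3) → 0 H
  atom 8: C with explicit H count 1
  atom 9: C, bond orders sum to 3 (valence 4) → 1 H
Total hydrogens: 7.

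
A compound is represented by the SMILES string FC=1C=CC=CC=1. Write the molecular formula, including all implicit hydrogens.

C6H5F

Walk through each heavy atom and fill implicit hydrogens from standard valence (C 4, N 3, O 2, S 2, halogen 1):
  atom 1: F (halogen, monovalent) → 0 H
  atom 2: C, bond orders sum to 4 (valence 4) → 0 H
  atom 3: C, bond orders sum to 3 (valence 4) → 1 H
  atom 4: C, bond orders sum to 3 (valence 4) → 1 H
  atom 5: C, bond orders sum to 3 (valence 4) → 1 H
  atom 6: C, bond orders sum to 3 (valence 4) → 1 H
  atom 7: C, bond orders sum to 3 (valence 4) → 1 H
Totals → C:6, H:5, F:1.
In Hill order: C6H5F.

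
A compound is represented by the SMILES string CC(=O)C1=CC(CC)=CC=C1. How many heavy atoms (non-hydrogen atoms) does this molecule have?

11

Every atom symbol written in the SMILES (organic subset) is one heavy atom; implicit H are not written.
Heavy atoms by element → C:10, O:1.
Total: 11.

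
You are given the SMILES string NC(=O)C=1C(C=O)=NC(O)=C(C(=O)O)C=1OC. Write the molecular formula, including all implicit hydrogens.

C9H8N2O6

Walk through each heavy atom and fill implicit hydrogens from standard valence (C 4, N 3, O 2, S 2, halogen 1):
  atom 1: N, bond orders sum to 1 (valence 3) → 2 H
  atom 2: C, bond orders sum to 4 (valence 4) → 0 H
  atom 3: O, bond orders sum to 2 (valence 2) → 0 H
  atom 4: C, bond orders sum to 4 (valence 4) → 0 H
  atom 5: C, bond orders sum to 4 (valence 4) → 0 H
  atom 6: C, bond orders sum to 3 (valence 4) → 1 H
  atom 7: O, bond orders sum to 2 (valence 2) → 0 H
  atom 8: N, bond orders sum to 3 (valence 3) → 0 H
  atom 9: C, bond orders sum to 4 (valence 4) → 0 H
  atom 10: O, bond orders sum to 1 (valence 2) → 1 H
  atom 11: C, bond orders sum to 4 (valence 4) → 0 H
  atom 12: C, bond orders sum to 4 (valence 4) → 0 H
  atom 13: O, bond orders sum to 2 (valence 2) → 0 H
  atom 14: O, bond orders sum to 1 (valence 2) → 1 H
  atom 15: C, bond orders sum to 4 (valence 4) → 0 H
  atom 16: O, bond orders sum to 2 (valence 2) → 0 H
  atom 17: C, bond orders sum to 1 (valence 4) → 3 H
Totals → C:9, H:8, N:2, O:6.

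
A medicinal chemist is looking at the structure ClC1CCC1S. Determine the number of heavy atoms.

Every atom symbol written in the SMILES (organic subset) is one heavy atom; implicit H are not written.
Heavy atoms by element → C:4, Cl:1, S:1.
Total: 6.

6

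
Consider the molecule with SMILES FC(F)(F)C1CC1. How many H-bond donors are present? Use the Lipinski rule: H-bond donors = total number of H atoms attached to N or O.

Donors: find every N or O and count the H atoms it carries.
  (no N or O atoms present)
Lipinski HBD = 0.

0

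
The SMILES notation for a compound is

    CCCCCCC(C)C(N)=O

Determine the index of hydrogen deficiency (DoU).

Degree of unsaturation = (number of rings) + (number of π bonds).
Ring closures in the SMILES: 0.
π bonds: 1 double bond (each 1 DoU) → 1 DoU from unsaturation.
Total DoU = 0 + 1 = 1.

1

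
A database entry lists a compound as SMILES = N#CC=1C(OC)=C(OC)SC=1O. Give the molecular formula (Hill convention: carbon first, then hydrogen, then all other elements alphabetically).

Walk through each heavy atom and fill implicit hydrogens from standard valence (C 4, N 3, O 2, S 2, halogen 1):
  atom 1: N, bond orders sum to 3 (valence 3) → 0 H
  atom 2: C, bond orders sum to 4 (valence 4) → 0 H
  atom 3: C, bond orders sum to 4 (valence 4) → 0 H
  atom 4: C, bond orders sum to 4 (valence 4) → 0 H
  atom 5: O, bond orders sum to 2 (valence 2) → 0 H
  atom 6: C, bond orders sum to 1 (valence 4) → 3 H
  atom 7: C, bond orders sum to 4 (valence 4) → 0 H
  atom 8: O, bond orders sum to 2 (valence 2) → 0 H
  atom 9: C, bond orders sum to 1 (valence 4) → 3 H
  atom 10: S, bond orders sum to 2 (valence 2) → 0 H
  atom 11: C, bond orders sum to 4 (valence 4) → 0 H
  atom 12: O, bond orders sum to 1 (valence 2) → 1 H
Totals → C:7, H:7, N:1, O:3, S:1.

C7H7NO3S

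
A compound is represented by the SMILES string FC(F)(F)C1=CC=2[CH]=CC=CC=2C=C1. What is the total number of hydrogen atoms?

7

Walk through each heavy atom and fill implicit hydrogens from standard valence (C 4, N 3, O 2, S 2, halogen 1):
  atom 1: F (halogen, monovalent) → 0 H
  atom 2: C, bond orders sum to 4 (valence 4) → 0 H
  atom 3: F (halogen, monovalent) → 0 H
  atom 4: F (halogen, monovalent) → 0 H
  atom 5: C, bond orders sum to 4 (valence 4) → 0 H
  atom 6: C, bond orders sum to 3 (valence 4) → 1 H
  atom 7: C, bond orders sum to 4 (valence 4) → 0 H
  atom 8: C with explicit H count 1
  atom 9: C, bond orders sum to 3 (valence 4) → 1 H
  atom 10: C, bond orders sum to 3 (valence 4) → 1 H
  atom 11: C, bond orders sum to 3 (valence 4) → 1 H
  atom 12: C, bond orders sum to 4 (valence 4) → 0 H
  atom 13: C, bond orders sum to 3 (valence 4) → 1 H
  atom 14: C, bond orders sum to 3 (valence 4) → 1 H
Total hydrogens: 7.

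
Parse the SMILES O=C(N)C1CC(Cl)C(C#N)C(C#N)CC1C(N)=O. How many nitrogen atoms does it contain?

Scan the SMILES for N atoms (remember two-letter symbols like Cl and Br are single atoms).
Nitrogen count: 4.

4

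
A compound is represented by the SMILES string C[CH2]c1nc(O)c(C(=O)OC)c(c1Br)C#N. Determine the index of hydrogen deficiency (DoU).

Molecular formula: C10H9BrN2O3.
DoU = (2C + 2 + N − H − X) / 2, where X is the halogen count and O/S are ignored.
    = (2·10 + 2 + 2 − 9 − 1) / 2 = 14 / 2 = 7.

7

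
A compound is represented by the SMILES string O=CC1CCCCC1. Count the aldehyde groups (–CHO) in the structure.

1

The aldehyde motif appears at heavy-atom position 2 in the SMILES.
Aldehyde count: 1.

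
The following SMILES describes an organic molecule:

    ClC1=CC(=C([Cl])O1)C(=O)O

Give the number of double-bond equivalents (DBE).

4

Molecular formula: C5H2Cl2O3.
DoU = (2C + 2 + N − H − X) / 2, where X is the halogen count and O/S are ignored.
    = (2·5 + 2 + 0 − 2 − 2) / 2 = 8 / 2 = 4.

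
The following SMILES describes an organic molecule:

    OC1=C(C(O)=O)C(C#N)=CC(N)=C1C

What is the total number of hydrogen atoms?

Walk through each heavy atom and fill implicit hydrogens from standard valence (C 4, N 3, O 2, S 2, halogen 1):
  atom 1: O, bond orders sum to 1 (valence 2) → 1 H
  atom 2: C, bond orders sum to 4 (valence 4) → 0 H
  atom 3: C, bond orders sum to 4 (valence 4) → 0 H
  atom 4: C, bond orders sum to 4 (valence 4) → 0 H
  atom 5: O, bond orders sum to 1 (valence 2) → 1 H
  atom 6: O, bond orders sum to 2 (valence 2) → 0 H
  atom 7: C, bond orders sum to 4 (valence 4) → 0 H
  atom 8: C, bond orders sum to 4 (valence 4) → 0 H
  atom 9: N, bond orders sum to 3 (valence 3) → 0 H
  atom 10: C, bond orders sum to 3 (valence 4) → 1 H
  atom 11: C, bond orders sum to 4 (valence 4) → 0 H
  atom 12: N, bond orders sum to 1 (valence 3) → 2 H
  atom 13: C, bond orders sum to 4 (valence 4) → 0 H
  atom 14: C, bond orders sum to 1 (valence 4) → 3 H
Total hydrogens: 8.

8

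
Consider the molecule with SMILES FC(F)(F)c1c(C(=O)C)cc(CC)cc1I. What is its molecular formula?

Walk through each heavy atom and fill implicit hydrogens from standard valence (C 4, N 3, O 2, S 2, halogen 1); for lowercase aromatic atoms, an aromatic c carries 1 H when it has two neighbours and 0 H with three, and aromatic n carries 0 H:
  atom 1: F (halogen, monovalent) → 0 H
  atom 2: C, bond orders sum to 4 (valence 4) → 0 H
  atom 3: F (halogen, monovalent) → 0 H
  atom 4: F (halogen, monovalent) → 0 H
  atom 5: aromatic c, 3 neighbours → 0 H
  atom 6: aromatic c, 3 neighbours → 0 H
  atom 7: C, bond orders sum to 4 (valence 4) → 0 H
  atom 8: O, bond orders sum to 2 (valence 2) → 0 H
  atom 9: C, bond orders sum to 1 (valence 4) → 3 H
  atom 10: aromatic c, 2 neighbours → 1 H
  atom 11: aromatic c, 3 neighbours → 0 H
  atom 12: C, bond orders sum to 2 (valence 4) → 2 H
  atom 13: C, bond orders sum to 1 (valence 4) → 3 H
  atom 14: aromatic c, 2 neighbours → 1 H
  atom 15: aromatic c, 3 neighbours → 0 H
  atom 16: I (halogen, monovalent) → 0 H
Totals → C:11, H:10, F:3, I:1, O:1.

C11H10F3IO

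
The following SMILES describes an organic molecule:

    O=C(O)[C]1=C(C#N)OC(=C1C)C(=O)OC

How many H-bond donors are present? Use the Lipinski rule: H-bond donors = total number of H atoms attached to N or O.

Donors: find every N or O and count the H atoms it carries.
  atom 1 (O): bond orders sum to 2 → 0 H
  atom 3 (O): bond orders sum to 1 → 1 H
  atom 7 (N): bond orders sum to 3 → 0 H
  atom 8 (O): bond orders sum to 2 → 0 H
  atom 13 (O): bond orders sum to 2 → 0 H
  atom 14 (O): bond orders sum to 2 → 0 H
Lipinski HBD = 1.

1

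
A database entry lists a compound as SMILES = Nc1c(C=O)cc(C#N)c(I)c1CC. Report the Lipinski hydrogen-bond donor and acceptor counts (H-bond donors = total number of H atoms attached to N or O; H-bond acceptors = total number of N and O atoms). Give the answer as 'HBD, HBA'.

Donors: find every N or O and count the H atoms it carries.
  atom 1 (N): bond orders sum to 1 → 2 H
  atom 5 (O): bond orders sum to 2 → 0 H
  atom 9 (N): bond orders sum to 3 → 0 H
Lipinski HBD = 2.
Acceptors: N atoms = 2, O atoms = 1 → HBA = 3.

2, 3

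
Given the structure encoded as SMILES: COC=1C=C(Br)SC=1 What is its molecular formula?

C5H5BrOS

Walk through each heavy atom and fill implicit hydrogens from standard valence (C 4, N 3, O 2, S 2, halogen 1):
  atom 1: C, bond orders sum to 1 (valence 4) → 3 H
  atom 2: O, bond orders sum to 2 (valence 2) → 0 H
  atom 3: C, bond orders sum to 4 (valence 4) → 0 H
  atom 4: C, bond orders sum to 3 (valence 4) → 1 H
  atom 5: C, bond orders sum to 4 (valence 4) → 0 H
  atom 6: Br (halogen, monovalent) → 0 H
  atom 7: S, bond orders sum to 2 (valence 2) → 0 H
  atom 8: C, bond orders sum to 3 (valence 4) → 1 H
Totals → C:5, H:5, Br:1, O:1, S:1.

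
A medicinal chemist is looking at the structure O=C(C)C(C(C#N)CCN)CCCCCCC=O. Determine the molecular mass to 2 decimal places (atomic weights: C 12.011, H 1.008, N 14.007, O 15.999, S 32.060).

First, the molecular formula is C14H24N2O2 (counting implicit H from valence).
  C: 14 × 12.011 = 168.154
  H: 24 × 1.008 = 24.192
  N: 2 × 14.007 = 28.014
  O: 2 × 15.999 = 31.998
Sum: 14×12.011 + 24×1.008 + 2×14.007 + 2×15.999 = 252.358 → 252.36 g/mol.

252.36 g/mol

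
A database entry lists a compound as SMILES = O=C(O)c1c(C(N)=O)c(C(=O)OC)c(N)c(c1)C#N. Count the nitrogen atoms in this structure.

3

Scan the SMILES for N atoms (remember two-letter symbols like Cl and Br are single atoms).
Nitrogen count: 3.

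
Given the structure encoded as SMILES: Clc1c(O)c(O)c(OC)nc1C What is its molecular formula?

Walk through each heavy atom and fill implicit hydrogens from standard valence (C 4, N 3, O 2, S 2, halogen 1); for lowercase aromatic atoms, an aromatic c carries 1 H when it has two neighbours and 0 H with three, and aromatic n carries 0 H:
  atom 1: Cl (halogen, monovalent) → 0 H
  atom 2: aromatic c, 3 neighbours → 0 H
  atom 3: aromatic c, 3 neighbours → 0 H
  atom 4: O, bond orders sum to 1 (valence 2) → 1 H
  atom 5: aromatic c, 3 neighbours → 0 H
  atom 6: O, bond orders sum to 1 (valence 2) → 1 H
  atom 7: aromatic c, 3 neighbours → 0 H
  atom 8: O, bond orders sum to 2 (valence 2) → 0 H
  atom 9: C, bond orders sum to 1 (valence 4) → 3 H
  atom 10: aromatic n, 2 neighbours → 0 H
  atom 11: aromatic c, 3 neighbours → 0 H
  atom 12: C, bond orders sum to 1 (valence 4) → 3 H
Totals → C:7, H:8, Cl:1, N:1, O:3.

C7H8ClNO3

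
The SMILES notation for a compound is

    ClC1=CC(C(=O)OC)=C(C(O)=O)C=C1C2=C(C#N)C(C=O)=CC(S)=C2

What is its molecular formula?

C17H10ClNO5S

Walk through each heavy atom and fill implicit hydrogens from standard valence (C 4, N 3, O 2, S 2, halogen 1):
  atom 1: Cl (halogen, monovalent) → 0 H
  atom 2: C, bond orders sum to 4 (valence 4) → 0 H
  atom 3: C, bond orders sum to 3 (valence 4) → 1 H
  atom 4: C, bond orders sum to 4 (valence 4) → 0 H
  atom 5: C, bond orders sum to 4 (valence 4) → 0 H
  atom 6: O, bond orders sum to 2 (valence 2) → 0 H
  atom 7: O, bond orders sum to 2 (valence 2) → 0 H
  atom 8: C, bond orders sum to 1 (valence 4) → 3 H
  atom 9: C, bond orders sum to 4 (valence 4) → 0 H
  atom 10: C, bond orders sum to 4 (valence 4) → 0 H
  atom 11: O, bond orders sum to 1 (valence 2) → 1 H
  atom 12: O, bond orders sum to 2 (valence 2) → 0 H
  atom 13: C, bond orders sum to 3 (valence 4) → 1 H
  atom 14: C, bond orders sum to 4 (valence 4) → 0 H
  atom 15: C, bond orders sum to 4 (valence 4) → 0 H
  atom 16: C, bond orders sum to 4 (valence 4) → 0 H
  atom 17: C, bond orders sum to 4 (valence 4) → 0 H
  atom 18: N, bond orders sum to 3 (valence 3) → 0 H
  atom 19: C, bond orders sum to 4 (valence 4) → 0 H
  atom 20: C, bond orders sum to 3 (valence 4) → 1 H
  atom 21: O, bond orders sum to 2 (valence 2) → 0 H
  atom 22: C, bond orders sum to 3 (valence 4) → 1 H
  atom 23: C, bond orders sum to 4 (valence 4) → 0 H
  atom 24: S, bond orders sum to 1 (valence 2) → 1 H
  atom 25: C, bond orders sum to 3 (valence 4) → 1 H
Totals → C:17, H:10, Cl:1, N:1, O:5, S:1.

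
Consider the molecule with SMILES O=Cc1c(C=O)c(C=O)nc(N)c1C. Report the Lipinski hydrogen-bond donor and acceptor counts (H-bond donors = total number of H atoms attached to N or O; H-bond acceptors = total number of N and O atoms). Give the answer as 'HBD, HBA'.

2, 5

Donors: find every N or O and count the H atoms it carries.
  atom 1 (O): bond orders sum to 2 → 0 H
  atom 6 (O): bond orders sum to 2 → 0 H
  atom 9 (O): bond orders sum to 2 → 0 H
  atom 10 (N): bond orders sum to 3 → 0 H
  atom 12 (N): bond orders sum to 1 → 2 H
Lipinski HBD = 2.
Acceptors: N atoms = 2, O atoms = 3 → HBA = 5.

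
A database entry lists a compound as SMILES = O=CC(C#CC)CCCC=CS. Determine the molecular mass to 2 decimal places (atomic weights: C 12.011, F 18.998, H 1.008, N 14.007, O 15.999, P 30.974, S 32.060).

182.28 g/mol

First, the molecular formula is C10H14OS (counting implicit H from valence).
  C: 10 × 12.011 = 120.110
  H: 14 × 1.008 = 14.112
  O: 1 × 15.999 = 15.999
  S: 1 × 32.060 = 32.060
Sum: 10×12.011 + 14×1.008 + 1×15.999 + 1×32.060 = 182.281 → 182.28 g/mol.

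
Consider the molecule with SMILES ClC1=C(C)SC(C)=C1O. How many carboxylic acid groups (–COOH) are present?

Scan the SMILES for the carboxylic acid motif — none present.
Groups that are present: 1 hydroxyl.

0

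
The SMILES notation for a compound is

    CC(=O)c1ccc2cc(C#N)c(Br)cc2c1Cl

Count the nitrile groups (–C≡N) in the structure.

1

The nitrile motif appears at heavy-atom position 10 in the SMILES.
Other groups present: 1 ketone.
Nitrile count: 1.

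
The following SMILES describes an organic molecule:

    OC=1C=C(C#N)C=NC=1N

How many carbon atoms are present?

6

Count every carbon token in the SMILES (each C, including those in ring-closure positions and inside branches).
Carbon count: 6.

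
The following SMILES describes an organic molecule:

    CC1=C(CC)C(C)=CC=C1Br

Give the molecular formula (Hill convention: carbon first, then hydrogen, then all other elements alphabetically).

C10H13Br

Walk through each heavy atom and fill implicit hydrogens from standard valence (C 4, N 3, O 2, S 2, halogen 1):
  atom 1: C, bond orders sum to 1 (valence 4) → 3 H
  atom 2: C, bond orders sum to 4 (valence 4) → 0 H
  atom 3: C, bond orders sum to 4 (valence 4) → 0 H
  atom 4: C, bond orders sum to 2 (valence 4) → 2 H
  atom 5: C, bond orders sum to 1 (valence 4) → 3 H
  atom 6: C, bond orders sum to 4 (valence 4) → 0 H
  atom 7: C, bond orders sum to 1 (valence 4) → 3 H
  atom 8: C, bond orders sum to 3 (valence 4) → 1 H
  atom 9: C, bond orders sum to 3 (valence 4) → 1 H
  atom 10: C, bond orders sum to 4 (valence 4) → 0 H
  atom 11: Br (halogen, monovalent) → 0 H
Totals → C:10, H:13, Br:1.
In Hill order: C10H13Br.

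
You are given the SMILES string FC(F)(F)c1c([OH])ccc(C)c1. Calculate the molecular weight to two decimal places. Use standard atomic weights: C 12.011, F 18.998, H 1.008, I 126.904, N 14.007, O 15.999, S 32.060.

First, the molecular formula is C8H7F3O (counting implicit H from valence).
  C: 8 × 12.011 = 96.088
  F: 3 × 18.998 = 56.994
  H: 7 × 1.008 = 7.056
  O: 1 × 15.999 = 15.999
Sum: 8×12.011 + 3×18.998 + 7×1.008 + 1×15.999 = 176.137 → 176.14 g/mol.

176.14 g/mol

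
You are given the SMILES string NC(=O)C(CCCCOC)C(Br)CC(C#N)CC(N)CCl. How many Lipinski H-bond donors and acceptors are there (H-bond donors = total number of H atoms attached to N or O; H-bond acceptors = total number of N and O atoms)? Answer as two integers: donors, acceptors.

Donors: find every N or O and count the H atoms it carries.
  atom 1 (N): bond orders sum to 1 → 2 H
  atom 3 (O): bond orders sum to 2 → 0 H
  atom 9 (O): bond orders sum to 2 → 0 H
  atom 16 (N): bond orders sum to 3 → 0 H
  atom 19 (N): bond orders sum to 1 → 2 H
Lipinski HBD = 4.
Acceptors: N atoms = 3, O atoms = 2 → HBA = 5.

4, 5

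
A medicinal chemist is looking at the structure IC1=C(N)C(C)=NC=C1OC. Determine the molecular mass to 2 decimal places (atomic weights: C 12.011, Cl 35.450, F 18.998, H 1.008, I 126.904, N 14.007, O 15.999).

264.07 g/mol

First, the molecular formula is C7H9IN2O (counting implicit H from valence).
  C: 7 × 12.011 = 84.077
  H: 9 × 1.008 = 9.072
  I: 1 × 126.904 = 126.904
  N: 2 × 14.007 = 28.014
  O: 1 × 15.999 = 15.999
Sum: 7×12.011 + 9×1.008 + 1×126.904 + 2×14.007 + 1×15.999 = 264.066 → 264.07 g/mol.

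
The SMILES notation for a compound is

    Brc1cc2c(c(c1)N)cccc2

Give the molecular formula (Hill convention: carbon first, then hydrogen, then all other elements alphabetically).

C10H8BrN

Walk through each heavy atom and fill implicit hydrogens from standard valence (C 4, N 3, O 2, S 2, halogen 1); for lowercase aromatic atoms, an aromatic c carries 1 H when it has two neighbours and 0 H with three, and aromatic n carries 0 H:
  atom 1: Br (halogen, monovalent) → 0 H
  atom 2: aromatic c, 3 neighbours → 0 H
  atom 3: aromatic c, 2 neighbours → 1 H
  atom 4: aromatic c, 3 neighbours → 0 H
  atom 5: aromatic c, 3 neighbours → 0 H
  atom 6: aromatic c, 3 neighbours → 0 H
  atom 7: aromatic c, 2 neighbours → 1 H
  atom 8: N, bond orders sum to 1 (valence 3) → 2 H
  atom 9: aromatic c, 2 neighbours → 1 H
  atom 10: aromatic c, 2 neighbours → 1 H
  atom 11: aromatic c, 2 neighbours → 1 H
  atom 12: aromatic c, 2 neighbours → 1 H
Totals → C:10, H:8, Br:1, N:1.
In Hill order: C10H8BrN.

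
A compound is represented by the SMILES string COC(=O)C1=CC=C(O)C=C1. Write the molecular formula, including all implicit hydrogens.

Walk through each heavy atom and fill implicit hydrogens from standard valence (C 4, N 3, O 2, S 2, halogen 1):
  atom 1: C, bond orders sum to 1 (valence 4) → 3 H
  atom 2: O, bond orders sum to 2 (valence 2) → 0 H
  atom 3: C, bond orders sum to 4 (valence 4) → 0 H
  atom 4: O, bond orders sum to 2 (valence 2) → 0 H
  atom 5: C, bond orders sum to 4 (valence 4) → 0 H
  atom 6: C, bond orders sum to 3 (valence 4) → 1 H
  atom 7: C, bond orders sum to 3 (valence 4) → 1 H
  atom 8: C, bond orders sum to 4 (valence 4) → 0 H
  atom 9: O, bond orders sum to 1 (valence 2) → 1 H
  atom 10: C, bond orders sum to 3 (valence 4) → 1 H
  atom 11: C, bond orders sum to 3 (valence 4) → 1 H
Totals → C:8, H:8, O:3.

C8H8O3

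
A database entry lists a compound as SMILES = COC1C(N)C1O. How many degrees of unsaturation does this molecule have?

1

Degree of unsaturation = (number of rings) + (number of π bonds).
Ring closures in the SMILES: 1.
π bonds: none → 0 DoU from unsaturation.
Total DoU = 1 + 0 = 1.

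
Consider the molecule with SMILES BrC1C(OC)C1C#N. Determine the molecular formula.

C5H6BrNO

Walk through each heavy atom and fill implicit hydrogens from standard valence (C 4, N 3, O 2, S 2, halogen 1):
  atom 1: Br (halogen, monovalent) → 0 H
  atom 2: C, bond orders sum to 3 (valence 4) → 1 H
  atom 3: C, bond orders sum to 3 (valence 4) → 1 H
  atom 4: O, bond orders sum to 2 (valence 2) → 0 H
  atom 5: C, bond orders sum to 1 (valence 4) → 3 H
  atom 6: C, bond orders sum to 3 (valence 4) → 1 H
  atom 7: C, bond orders sum to 4 (valence 4) → 0 H
  atom 8: N, bond orders sum to 3 (valence 3) → 0 H
Totals → C:5, H:6, Br:1, N:1, O:1.
In Hill order: C5H6BrNO.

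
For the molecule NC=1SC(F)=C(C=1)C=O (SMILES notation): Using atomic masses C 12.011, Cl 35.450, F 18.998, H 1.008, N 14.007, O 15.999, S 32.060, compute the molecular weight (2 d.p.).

145.15 g/mol

First, the molecular formula is C5H4FNOS (counting implicit H from valence).
  C: 5 × 12.011 = 60.055
  F: 1 × 18.998 = 18.998
  H: 4 × 1.008 = 4.032
  N: 1 × 14.007 = 14.007
  O: 1 × 15.999 = 15.999
  S: 1 × 32.060 = 32.060
Sum: 5×12.011 + 1×18.998 + 4×1.008 + 1×14.007 + 1×15.999 + 1×32.060 = 145.151 → 145.15 g/mol.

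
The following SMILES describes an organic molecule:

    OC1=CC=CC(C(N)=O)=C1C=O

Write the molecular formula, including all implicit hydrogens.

C8H7NO3

Walk through each heavy atom and fill implicit hydrogens from standard valence (C 4, N 3, O 2, S 2, halogen 1):
  atom 1: O, bond orders sum to 1 (valence 2) → 1 H
  atom 2: C, bond orders sum to 4 (valence 4) → 0 H
  atom 3: C, bond orders sum to 3 (valence 4) → 1 H
  atom 4: C, bond orders sum to 3 (valence 4) → 1 H
  atom 5: C, bond orders sum to 3 (valence 4) → 1 H
  atom 6: C, bond orders sum to 4 (valence 4) → 0 H
  atom 7: C, bond orders sum to 4 (valence 4) → 0 H
  atom 8: N, bond orders sum to 1 (valence 3) → 2 H
  atom 9: O, bond orders sum to 2 (valence 2) → 0 H
  atom 10: C, bond orders sum to 4 (valence 4) → 0 H
  atom 11: C, bond orders sum to 3 (valence 4) → 1 H
  atom 12: O, bond orders sum to 2 (valence 2) → 0 H
Totals → C:8, H:7, N:1, O:3.
In Hill order: C8H7NO3.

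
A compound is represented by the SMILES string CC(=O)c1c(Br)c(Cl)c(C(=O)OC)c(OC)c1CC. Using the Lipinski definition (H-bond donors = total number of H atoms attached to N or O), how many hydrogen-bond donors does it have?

Donors: find every N or O and count the H atoms it carries.
  atom 3 (O): bond orders sum to 2 → 0 H
  atom 11 (O): bond orders sum to 2 → 0 H
  atom 12 (O): bond orders sum to 2 → 0 H
  atom 15 (O): bond orders sum to 2 → 0 H
Lipinski HBD = 0.

0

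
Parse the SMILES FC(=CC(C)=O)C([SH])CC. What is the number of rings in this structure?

In SMILES, each pair of matching ring-closure digits denotes one ring-closing bond; the number of such bonds equals the number of independent rings.
Ring-closure bonds here: 0.

0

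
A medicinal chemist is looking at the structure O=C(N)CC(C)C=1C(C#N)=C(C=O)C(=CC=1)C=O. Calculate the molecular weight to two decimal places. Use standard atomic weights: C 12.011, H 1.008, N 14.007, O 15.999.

First, the molecular formula is C13H12N2O3 (counting implicit H from valence).
  C: 13 × 12.011 = 156.143
  H: 12 × 1.008 = 12.096
  N: 2 × 14.007 = 28.014
  O: 3 × 15.999 = 47.997
Sum: 13×12.011 + 12×1.008 + 2×14.007 + 3×15.999 = 244.250 → 244.25 g/mol.

244.25 g/mol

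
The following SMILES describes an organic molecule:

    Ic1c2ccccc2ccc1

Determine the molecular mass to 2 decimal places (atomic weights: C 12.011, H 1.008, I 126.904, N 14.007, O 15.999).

254.07 g/mol

First, the molecular formula is C10H7I (counting implicit H from valence).
  C: 10 × 12.011 = 120.110
  H: 7 × 1.008 = 7.056
  I: 1 × 126.904 = 126.904
Sum: 10×12.011 + 7×1.008 + 1×126.904 = 254.070 → 254.07 g/mol.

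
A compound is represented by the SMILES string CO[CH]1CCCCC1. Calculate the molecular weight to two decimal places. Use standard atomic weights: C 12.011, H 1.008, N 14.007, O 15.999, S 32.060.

First, the molecular formula is C7H14O (counting implicit H from valence).
  C: 7 × 12.011 = 84.077
  H: 14 × 1.008 = 14.112
  O: 1 × 15.999 = 15.999
Sum: 7×12.011 + 14×1.008 + 1×15.999 = 114.188 → 114.19 g/mol.

114.19 g/mol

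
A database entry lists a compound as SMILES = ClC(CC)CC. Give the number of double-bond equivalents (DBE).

0

Degree of unsaturation = (number of rings) + (number of π bonds).
Ring closures in the SMILES: 0.
π bonds: none → 0 DoU from unsaturation.
Total DoU = 0 + 0 = 0.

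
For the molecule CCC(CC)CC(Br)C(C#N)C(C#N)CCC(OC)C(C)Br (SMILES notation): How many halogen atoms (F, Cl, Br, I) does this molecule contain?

2

Halogen atoms appear at heavy-atom positions 8, 22 (2×Br).
Other groups present: 1 ether, 2 nitrile.
Halogen count: 2.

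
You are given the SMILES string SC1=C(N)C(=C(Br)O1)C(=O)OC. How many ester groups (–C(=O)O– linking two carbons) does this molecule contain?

The ester motif appears at heavy-atom position 9 in the SMILES.
Other groups present: 1 primary amine, 1 thiol.
Ester count: 1.

1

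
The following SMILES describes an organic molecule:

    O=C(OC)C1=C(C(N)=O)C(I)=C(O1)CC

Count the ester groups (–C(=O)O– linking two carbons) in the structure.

The ester motif appears at heavy-atom position 2 in the SMILES.
Other groups present: 1 amide.
Ester count: 1.

1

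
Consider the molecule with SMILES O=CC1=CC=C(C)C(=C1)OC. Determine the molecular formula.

C9H10O2

Walk through each heavy atom and fill implicit hydrogens from standard valence (C 4, N 3, O 2, S 2, halogen 1):
  atom 1: O, bond orders sum to 2 (valence 2) → 0 H
  atom 2: C, bond orders sum to 3 (valence 4) → 1 H
  atom 3: C, bond orders sum to 4 (valence 4) → 0 H
  atom 4: C, bond orders sum to 3 (valence 4) → 1 H
  atom 5: C, bond orders sum to 3 (valence 4) → 1 H
  atom 6: C, bond orders sum to 4 (valence 4) → 0 H
  atom 7: C, bond orders sum to 1 (valence 4) → 3 H
  atom 8: C, bond orders sum to 4 (valence 4) → 0 H
  atom 9: C, bond orders sum to 3 (valence 4) → 1 H
  atom 10: O, bond orders sum to 2 (valence 2) → 0 H
  atom 11: C, bond orders sum to 1 (valence 4) → 3 H
Totals → C:9, H:10, O:2.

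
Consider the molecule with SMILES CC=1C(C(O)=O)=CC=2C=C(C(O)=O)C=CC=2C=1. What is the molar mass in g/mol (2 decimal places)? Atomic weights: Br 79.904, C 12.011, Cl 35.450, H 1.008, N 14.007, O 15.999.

230.22 g/mol

First, the molecular formula is C13H10O4 (counting implicit H from valence).
  C: 13 × 12.011 = 156.143
  H: 10 × 1.008 = 10.080
  O: 4 × 15.999 = 63.996
Sum: 13×12.011 + 10×1.008 + 4×15.999 = 230.219 → 230.22 g/mol.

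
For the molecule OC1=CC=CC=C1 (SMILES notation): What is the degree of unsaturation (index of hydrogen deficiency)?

4

Degree of unsaturation = (number of rings) + (number of π bonds).
Ring closures in the SMILES: 1.
π bonds: 3 double bonds (each 1 DoU) → 3 DoU from unsaturation.
Total DoU = 1 + 3 = 4.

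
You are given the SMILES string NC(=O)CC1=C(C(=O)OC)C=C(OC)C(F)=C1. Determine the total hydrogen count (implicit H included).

Walk through each heavy atom and fill implicit hydrogens from standard valence (C 4, N 3, O 2, S 2, halogen 1):
  atom 1: N, bond orders sum to 1 (valence 3) → 2 H
  atom 2: C, bond orders sum to 4 (valence 4) → 0 H
  atom 3: O, bond orders sum to 2 (valence 2) → 0 H
  atom 4: C, bond orders sum to 2 (valence 4) → 2 H
  atom 5: C, bond orders sum to 4 (valence 4) → 0 H
  atom 6: C, bond orders sum to 4 (valence 4) → 0 H
  atom 7: C, bond orders sum to 4 (valence 4) → 0 H
  atom 8: O, bond orders sum to 2 (valence 2) → 0 H
  atom 9: O, bond orders sum to 2 (valence 2) → 0 H
  atom 10: C, bond orders sum to 1 (valence 4) → 3 H
  atom 11: C, bond orders sum to 3 (valence 4) → 1 H
  atom 12: C, bond orders sum to 4 (valence 4) → 0 H
  atom 13: O, bond orders sum to 2 (valence 2) → 0 H
  atom 14: C, bond orders sum to 1 (valence 4) → 3 H
  atom 15: C, bond orders sum to 4 (valence 4) → 0 H
  atom 16: F (halogen, monovalent) → 0 H
  atom 17: C, bond orders sum to 3 (valence 4) → 1 H
Total hydrogens: 12.

12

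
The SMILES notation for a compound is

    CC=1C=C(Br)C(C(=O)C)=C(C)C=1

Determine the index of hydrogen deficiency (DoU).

Degree of unsaturation = (number of rings) + (number of π bonds).
Ring closures in the SMILES: 1.
π bonds: 4 double bonds (each 1 DoU) → 4 DoU from unsaturation.
Total DoU = 1 + 4 = 5.

5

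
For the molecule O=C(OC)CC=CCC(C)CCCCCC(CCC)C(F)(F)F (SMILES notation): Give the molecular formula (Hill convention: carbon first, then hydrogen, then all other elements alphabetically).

C18H31F3O2

Walk through each heavy atom and fill implicit hydrogens from standard valence (C 4, N 3, O 2, S 2, halogen 1):
  atom 1: O, bond orders sum to 2 (valence 2) → 0 H
  atom 2: C, bond orders sum to 4 (valence 4) → 0 H
  atom 3: O, bond orders sum to 2 (valence 2) → 0 H
  atom 4: C, bond orders sum to 1 (valence 4) → 3 H
  atom 5: C, bond orders sum to 2 (valence 4) → 2 H
  atom 6: C, bond orders sum to 3 (valence 4) → 1 H
  atom 7: C, bond orders sum to 3 (valence 4) → 1 H
  atom 8: C, bond orders sum to 2 (valence 4) → 2 H
  atom 9: C, bond orders sum to 3 (valence 4) → 1 H
  atom 10: C, bond orders sum to 1 (valence 4) → 3 H
  atom 11: C, bond orders sum to 2 (valence 4) → 2 H
  atom 12: C, bond orders sum to 2 (valence 4) → 2 H
  atom 13: C, bond orders sum to 2 (valence 4) → 2 H
  atom 14: C, bond orders sum to 2 (valence 4) → 2 H
  atom 15: C, bond orders sum to 2 (valence 4) → 2 H
  atom 16: C, bond orders sum to 3 (valence 4) → 1 H
  atom 17: C, bond orders sum to 2 (valence 4) → 2 H
  atom 18: C, bond orders sum to 2 (valence 4) → 2 H
  atom 19: C, bond orders sum to 1 (valence 4) → 3 H
  atom 20: C, bond orders sum to 4 (valence 4) → 0 H
  atom 21: F (halogen, monovalent) → 0 H
  atom 22: F (halogen, monovalent) → 0 H
  atom 23: F (halogen, monovalent) → 0 H
Totals → C:18, H:31, F:3, O:2.
In Hill order: C18H31F3O2.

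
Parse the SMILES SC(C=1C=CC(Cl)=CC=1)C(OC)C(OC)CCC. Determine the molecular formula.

Walk through each heavy atom and fill implicit hydrogens from standard valence (C 4, N 3, O 2, S 2, halogen 1):
  atom 1: S, bond orders sum to 1 (valence 2) → 1 H
  atom 2: C, bond orders sum to 3 (valence 4) → 1 H
  atom 3: C, bond orders sum to 4 (valence 4) → 0 H
  atom 4: C, bond orders sum to 3 (valence 4) → 1 H
  atom 5: C, bond orders sum to 3 (valence 4) → 1 H
  atom 6: C, bond orders sum to 4 (valence 4) → 0 H
  atom 7: Cl (halogen, monovalent) → 0 H
  atom 8: C, bond orders sum to 3 (valence 4) → 1 H
  atom 9: C, bond orders sum to 3 (valence 4) → 1 H
  atom 10: C, bond orders sum to 3 (valence 4) → 1 H
  atom 11: O, bond orders sum to 2 (valence 2) → 0 H
  atom 12: C, bond orders sum to 1 (valence 4) → 3 H
  atom 13: C, bond orders sum to 3 (valence 4) → 1 H
  atom 14: O, bond orders sum to 2 (valence 2) → 0 H
  atom 15: C, bond orders sum to 1 (valence 4) → 3 H
  atom 16: C, bond orders sum to 2 (valence 4) → 2 H
  atom 17: C, bond orders sum to 2 (valence 4) → 2 H
  atom 18: C, bond orders sum to 1 (valence 4) → 3 H
Totals → C:14, H:21, Cl:1, O:2, S:1.
In Hill order: C14H21ClO2S.

C14H21ClO2S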